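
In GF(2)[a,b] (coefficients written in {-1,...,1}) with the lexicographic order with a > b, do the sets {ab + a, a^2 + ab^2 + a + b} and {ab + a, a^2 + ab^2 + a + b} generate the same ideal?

Yes, the ideals are equal.

Since reduced Gröbner bases are canonical representatives of ideals under a given ordering, it suffices to compute and compare them.
Buchberger on the first generating set:
f_1 = ab + a, LT = ab.
f_2 = a^2 + ab^2 + a + b, LT = a^2.

S(f_1,f_2): lcm = a^2b. S = a^2 + ab^3 + ab + b^2.
  reduce S modulo (f_1, f_2):
  remainder b^2 + b ≠ 0; add g_3 = b^2 + b to the basis.

The other S-polynomials (S(f_1,g_3), S(f_2,g_3)) all reduce to 0 modulo the current basis, so we have a Gröbner basis.
Inter-reduce: drop elements whose leading term is divisible by another's, tail-reduce, and make monic.
Reduced Gröbner basis: {a^2 + b, ab + a, b^2 + b}.

Buchberger on the second generating set:
h_1 = ab + a, LT = ab.
h_2 = a^2 + ab^2 + a + b, LT = a^2.

S(h_1,h_2): lcm = a^2b. S = a^2 + ab^3 + ab + b^2.
  reduce S modulo (h_1, h_2):
  remainder b^2 + b ≠ 0; add k_3 = b^2 + b to the basis.

The other S-polynomials (S(h_1,k_3), S(h_2,k_3)) all reduce to 0 modulo the current basis, so we have a Gröbner basis.
Inter-reduce: drop elements whose leading term is divisible by another's, tail-reduce, and make monic.
Reduced Gröbner basis: {a^2 + b, ab + a, b^2 + b}.

These coincide, so the ideals are equal.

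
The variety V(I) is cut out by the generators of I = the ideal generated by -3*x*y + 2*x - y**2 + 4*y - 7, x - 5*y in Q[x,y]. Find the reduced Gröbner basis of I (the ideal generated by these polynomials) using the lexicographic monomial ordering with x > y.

f_1 = -3*x*y + 2*x - y**2 + 4*y - 7, LT = x*y.
f_2 = x - 5*y, LT = x.

S(f_1,f_2): lcm = x*y. S = -2/3*x + 16/3*y**2 - 4/3*y + 7/3.
  leading term x: subtract (-2/3)·f_2 from -2/3*x + 16/3*y**2 - 4/3*y + 7/3 → 16/3*y**2 - 14/3*y + 7/3
  leading term y**2: no divisor's leading term divides it; move 16/3*y**2 to the remainder.
  leading term y: no divisor's leading term divides it; move -14/3*y to the remainder.
  leading term 1: no divisor's leading term divides it; move 7/3 to the remainder.
  remainder 16/3*y**2 - 14/3*y + 7/3 ≠ 0; add g_3 = 16/3*y**2 - 14/3*y + 7/3 to the basis.

S(f_1,g_3): lcm = x*y**2. S = 5/24*x*y - 7/16*x + 1/3*y**3 - 4/3*y**2 + 7/3*y.
  leading term x*y: subtract (-5/72)·f_1 from 5/24*x*y - 7/16*x + 1/3*y**3 - 4/3*y**2 + 7/3*y → -43/144*x + 1/3*y**3 - 101/72*y**2 + 47/18*y - 35/72
  leading term x: subtract (-43/144)·f_2 from -43/144*x + 1/3*y**3 - 101/72*y**2 + 47/18*y - 35/72 → 1/3*y**3 - 101/72*y**2 + 161/144*y - 35/72
  leading term y**3: subtract (1/16*y)·g_3 from 1/3*y**3 - 101/72*y**2 + 161/144*y - 35/72 → -10/9*y**2 + 35/36*y - 35/72
  leading term y**2: subtract (-5/24)·g_3 from -10/9*y**2 + 35/36*y - 35/72 → 0
  remainder 0.

S(f_2,g_3): leading monomials are coprime, so the S-polynomial reduces to 0 (Buchberger's first criterion).
Every S-polynomial of the final basis reduces to 0, so we have a Gröbner basis.
Inter-reduce: drop elements whose leading term is divisible by another's, tail-reduce, and make monic.

G = {x - 5*y, y**2 - 7/8*y + 7/16}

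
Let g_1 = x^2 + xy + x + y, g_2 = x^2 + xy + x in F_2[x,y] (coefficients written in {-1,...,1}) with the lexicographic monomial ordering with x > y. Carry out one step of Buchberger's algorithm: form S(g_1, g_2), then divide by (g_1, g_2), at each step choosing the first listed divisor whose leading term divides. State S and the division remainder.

lcm(LM(g_1), LM(g_2)) = x^2.
S = (lcm/LT(g_1))·g_1 − (lcm/LT(g_2))·g_2 = y.
Reduce S modulo (g_1, g_2) in that order:
  leading term y: no divisor's leading term divides it; move y to the remainder.
The remainder y is nonzero, so it would be added as the next basis element.

S(g_1, g_2) = y; remainder on division = y.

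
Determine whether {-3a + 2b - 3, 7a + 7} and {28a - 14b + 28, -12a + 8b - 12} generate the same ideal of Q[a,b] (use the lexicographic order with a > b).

Two ideals are equal iff their reduced Gröbner bases coincide (the reduced basis is unique for a fixed ordering).
Buchberger on the first generating set:
f_1 = -3a + 2b - 3, LT = a.
f_2 = 7a + 7, LT = a.

S(f_1,f_2): lcm = a. S = -2/3b.
  reduce S modulo (f_1, f_2):
  remainder -2/3b ≠ 0; add g_3 = -2/3b to the basis.

The other S-polynomials (S(f_1,g_3), S(f_2,g_3)) all reduce to 0 modulo the current basis, so we have a Gröbner basis.
Inter-reduce: drop elements whose leading term is divisible by another's, tail-reduce, and make monic.
Reduced Gröbner basis: {a + 1, b}.

Buchberger on the second generating set:
h_1 = 28a - 14b + 28, LT = a.
h_2 = -12a + 8b - 12, LT = a.

S(h_1,h_2): lcm = a. S = 1/6b.
  reduce S modulo (h_1, h_2):
  remainder 1/6b ≠ 0; add k_3 = 1/6b to the basis.

The other S-polynomials (S(h_1,k_3), S(h_2,k_3)) all reduce to 0 modulo the current basis, so we have a Gröbner basis.
Inter-reduce: drop elements whose leading term is divisible by another's, tail-reduce, and make monic.
Reduced Gröbner basis: {a + 1, b}.

These coincide, so the ideals are equal.

Yes, the ideals are equal.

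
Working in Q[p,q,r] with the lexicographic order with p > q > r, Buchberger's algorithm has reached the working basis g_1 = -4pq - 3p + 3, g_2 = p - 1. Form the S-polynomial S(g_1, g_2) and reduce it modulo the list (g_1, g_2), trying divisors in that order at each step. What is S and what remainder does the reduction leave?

lcm(LM(g_1), LM(g_2)) = pq.
S = (lcm/LT(g_1))·g_1 − (lcm/LT(g_2))·g_2 = 3/4p + q - 3/4.
Reduce S modulo (g_1, g_2) in that order:
  leading term p: subtract (3/4)·g_2 from 3/4p + q - 3/4 → q
  leading term q: no divisor's leading term divides it; move q to the remainder.
The remainder q is nonzero, so it would be added as the next basis element.

S(g_1, g_2) = 3/4p + q - 3/4; remainder on division = q.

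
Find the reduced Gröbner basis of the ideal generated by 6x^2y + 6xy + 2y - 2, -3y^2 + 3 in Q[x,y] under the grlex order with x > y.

The reduced Gröbner basis is the canonical form of the ideal for this ordering.

f_1 = 6x^2y + 6xy + 2y - 2, LT = x^2y.
f_2 = -3y^2 + 3, LT = y^2.

S(f_1,f_2): lcm = x^2y^2. S = xy^2 + x^2 + 1/3y^2 - 1/3y.
  leading term xy^2: subtract (-1/3x)·f_2 from xy^2 + x^2 + 1/3y^2 - 1/3y → x^2 + 1/3y^2 + x - 1/3y
  leading term x^2: no divisor's leading term divides it; move x^2 to the remainder.
  leading term y^2: subtract (-1/9)·f_2 from 1/3y^2 + x - 1/3y → x - 1/3y + 1/3
  leading term x: no divisor's leading term divides it; move x to the remainder.
  leading term y: no divisor's leading term divides it; move -1/3y to the remainder.
  leading term 1: no divisor's leading term divides it; move 1/3 to the remainder.
  remainder x^2 + x - 1/3y + 1/3 ≠ 0; add g_3 = x^2 + x - 1/3y + 1/3 to the basis.

The other S-polynomials (S(f_1,g_3), S(f_2,g_3)) all reduce to 0 modulo the current basis, so we have a Gröbner basis.
Inter-reduce: drop elements whose leading term is divisible by another's, tail-reduce, and make monic.

G = {x^2 + x - 1/3y + 1/3, y^2 - 1}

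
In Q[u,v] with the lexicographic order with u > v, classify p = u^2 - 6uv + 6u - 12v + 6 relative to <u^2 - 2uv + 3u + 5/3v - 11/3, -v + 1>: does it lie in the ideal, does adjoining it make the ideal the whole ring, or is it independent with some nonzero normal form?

Adjoining u^2 - 6uv + 6u - 12v + 6 makes the ideal the whole ring: the system is inconsistent.

First compute the reduced Gröbner basis of I by Buchberger's algorithm.
f_1 = u^2 - 2uv + 3u + 5/3v - 11/3, LT = u^2.
f_2 = -v + 1, LT = v.

The S-polynomials (S(f_1,f_2)) all reduce to 0 modulo the current basis, so we have a Gröbner basis.
Inter-reduce: drop elements whose leading term is divisible by another's, tail-reduce, and make monic.
Reduced Gröbner basis: {u^2 + u - 2, v - 1}.
Label its elements g_1 = u^2 + u - 2, g_2 = v - 1.

Reduce p = u^2 - 6uv + 6u - 12v + 6 modulo G:
  leading term u^2: subtract (1)·g_1 from u^2 - 6uv + 6u - 12v + 6 → -6uv + 5u - 12v + 8
  leading term uv: subtract (-6u)·g_2 from -6uv + 5u - 12v + 8 → -u - 12v + 8
  leading term u: no divisor's leading term divides it; move -u to the remainder.
  leading term v: subtract (-12)·g_2 from -12v + 8 → -4
  leading term 1: no divisor's leading term divides it; move -4 to the remainder.
  normal form = -u - 4.
The normal form is nonzero, so p ∉ I. Since p minus its normal form lies in I, I + (p) = I + (r) where r = -u - 4; decide whether this ideal is the whole ring.
Run Buchberger on G together with r (pairs among the g_i already reduce to 0 since G is a Gröbner basis):
g_1 = u^2 + u - 2, LT = u^2.
g_2 = v - 1, LT = v.
r = -u - 4, LT = u.

S(g_1,r): lcm = u^2. S = -3u - 2.
  leading term u: subtract (3)·r from -3u - 2 → 10
  leading term 1: no divisor's leading term divides it; move 10 to the remainder.
  remainder 10 ≠ 0; add m_4 = 10 to the basis.

The other S-polynomials (S(g_1,g_2), S(g_2,r), S(g_1,m_4), S(g_2,m_4), S(r,m_4)) all reduce to 0 modulo the current basis, so we have a Gröbner basis.
Inter-reduce: drop elements whose leading term is divisible by another's, tail-reduce, and make monic.
Reduced Gröbner basis: {1}.
The reduced Gröbner basis of I + (p) is {1}: the ideal is the whole ring, so the enlarged system has no common solution — adjoining p is inconsistent.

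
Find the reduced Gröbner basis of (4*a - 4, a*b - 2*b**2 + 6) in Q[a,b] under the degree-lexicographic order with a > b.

G = {b**2 - 1/2*b - 3, a - 1}

f_1 = 4*a - 4, LT = a.
f_2 = a*b - 2*b**2 + 6, LT = a*b.

S(f_1,f_2): lcm = a*b. S = 2*b**2 - b - 6.
  leading term b**2: no divisor's leading term divides it; move 2*b**2 to the remainder.
  leading term b: no divisor's leading term divides it; move -b to the remainder.
  leading term 1: no divisor's leading term divides it; move -6 to the remainder.
  remainder 2*b**2 - b - 6 ≠ 0; add g_3 = 2*b**2 - b - 6 to the basis.

S(f_1,g_3): leading monomials are coprime, so the S-polynomial reduces to 0 (Buchberger's first criterion).
S(f_2,g_3): lcm = a*b**2. S = -2*b**3 + 1/2*a*b + 3*a + 6*b.
  leading term b**3: subtract (-b)·g_3 from -2*b**3 + 1/2*a*b + 3*a + 6*b → 1/2*a*b - b**2 + 3*a
  leading term a*b: subtract (1/8*b)·f_1 from 1/2*a*b - b**2 + 3*a → -b**2 + 3*a + 1/2*b
  leading term b**2: subtract (-1/2)·g_3 from -b**2 + 3*a + 1/2*b → 3*a - 3
  leading term a: subtract (3/4)·f_1 from 3*a - 3 → 0
  remainder 0.

Every S-polynomial of the final basis reduces to 0, so we have a Gröbner basis.
Inter-reduce: drop elements whose leading term is divisible by another's, tail-reduce, and make monic.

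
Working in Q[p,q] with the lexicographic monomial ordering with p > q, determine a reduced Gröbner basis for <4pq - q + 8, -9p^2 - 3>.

f_1 = 4pq - q + 8, LT = pq.
f_2 = -9p^2 - 3, LT = p^2.

S(f_1,f_2): lcm = p^2q. S = -1/4pq + 2p - 1/3q.
  leading term pq: subtract (-1/16)·f_1 from -1/4pq + 2p - 1/3q → 2p - 19/48q + 1/2
  leading term p: no divisor's leading term divides it; move 2p to the remainder.
  leading term q: no divisor's leading term divides it; move -19/48q to the remainder.
  leading term 1: no divisor's leading term divides it; move 1/2 to the remainder.
  remainder 2p - 19/48q + 1/2 ≠ 0; add g_3 = 2p - 19/48q + 1/2 to the basis.

S(f_1,g_3): lcm = pq. S = 19/96q^2 - 1/2q + 2.
  leading term q^2: no divisor's leading term divides it; move 19/96q^2 to the remainder.
  leading term q: no divisor's leading term divides it; move -1/2q to the remainder.
  leading term 1: no divisor's leading term divides it; move 2 to the remainder.
  remainder 19/96q^2 - 1/2q + 2 ≠ 0; add g_4 = 19/96q^2 - 1/2q + 2 to the basis.

The other S-polynomials (S(f_2,g_3), S(f_1,g_4), S(f_2,g_4), S(g_3,g_4)) all reduce to 0 modulo the current basis, so we have a Gröbner basis.
Inter-reduce: drop elements whose leading term is divisible by another's, tail-reduce, and make monic.

G = {p - 19/96q + 1/4, q^2 - 48/19q + 192/19}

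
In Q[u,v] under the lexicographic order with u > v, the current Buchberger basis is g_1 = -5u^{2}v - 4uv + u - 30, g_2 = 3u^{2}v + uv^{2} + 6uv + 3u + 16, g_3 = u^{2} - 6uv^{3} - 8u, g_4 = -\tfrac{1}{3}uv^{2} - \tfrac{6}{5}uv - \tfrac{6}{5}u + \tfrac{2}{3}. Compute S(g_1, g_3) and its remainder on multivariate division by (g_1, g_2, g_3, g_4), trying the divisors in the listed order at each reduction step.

S(g_1, g_3) = 6uv^{4} + \tfrac{44}{5}uv - \tfrac{1}{5}u + 6; remainder on division = -\tfrac{14452}{125}uv - \tfrac{25297}{125}u + 12v^{2} - \tfrac{216}{5}v + \tfrac{2958}{25}.

lcm(LM(g_1), LM(g_3)) = u^{2}v.
S = (lcm/LT(g_1))·g_1 − (lcm/LT(g_3))·g_3 = 6uv^{4} + \tfrac{44}{5}uv - \tfrac{1}{5}u + 6.
Reduce S modulo (g_1, g_2, g_3, g_4) in that order:
  leading term uv^{4}: subtract (-18v^{2})·g_4 from 6uv^{4} + \tfrac{44}{5}uv - \tfrac{1}{5}u + 6 → -\tfrac{108}{5}uv^{3} - \tfrac{108}{5}uv^{2} + \tfrac{44}{5}uv - \tfrac{1}{5}u + 12v^{2} + 6
  leading term uv^{3}: subtract (\tfrac{324}{5}v)·g_4 from -\tfrac{108}{5}uv^{3} - \tfrac{108}{5}uv^{2} + \tfrac{44}{5}uv - \tfrac{1}{5}u + 12v^{2} + 6 → \tfrac{1404}{25}uv^{2} + \tfrac{2164}{25}uv - \tfrac{1}{5}u + 12v^{2} - \tfrac{216}{5}v + 6
  leading term uv^{2}: subtract (-\tfrac{4212}{25})·g_4 from \tfrac{1404}{25}uv^{2} + \tfrac{2164}{25}uv - \tfrac{1}{5}u + 12v^{2} - \tfrac{216}{5}v + 6 → -\tfrac{14452}{125}uv - \tfrac{25297}{125}u + 12v^{2} - \tfrac{216}{5}v + \tfrac{2958}{25}
  leading term uv: no divisor's leading term divides it; move -\tfrac{14452}{125}uv to the remainder.
  leading term u: no divisor's leading term divides it; move -\tfrac{25297}{125}u to the remainder.
  leading term v^{2}: no divisor's leading term divides it; move 12v^{2} to the remainder.
  leading term v: no divisor's leading term divides it; move -\tfrac{216}{5}v to the remainder.
  leading term 1: no divisor's leading term divides it; move \tfrac{2958}{25} to the remainder.
The remainder -\tfrac{14452}{125}uv - \tfrac{25297}{125}u + 12v^{2} - \tfrac{216}{5}v + \tfrac{2958}{25} is nonzero, so it would be added as the next basis element.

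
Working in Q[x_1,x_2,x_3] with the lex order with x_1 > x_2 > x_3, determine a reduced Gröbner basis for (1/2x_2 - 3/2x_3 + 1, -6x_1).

G = {x_1, x_2 - 3x_3 + 2}

f_1 = 1/2x_2 - 3/2x_3 + 1, LT = x_2.
f_2 = -6x_1, LT = x_1.

The S-polynomials (S(f_1,f_2)) all reduce to 0 modulo the current basis, so we have a Gröbner basis.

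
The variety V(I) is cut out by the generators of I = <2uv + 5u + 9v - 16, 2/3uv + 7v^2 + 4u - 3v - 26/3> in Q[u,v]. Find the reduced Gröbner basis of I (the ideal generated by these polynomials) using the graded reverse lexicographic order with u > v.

G = {u^2 + 113/4u + 231/4v - 87, uv + 5/2u + 9/2v - 8, v^2 + 1/3u - 6/7v - 10/21}

f_1 = 2uv + 5u + 9v - 16, LT = uv.
f_2 = 2/3uv + 7v^2 + 4u - 3v - 26/3, LT = uv.

S(f_1,f_2): lcm = uv. S = -21/2v^2 - 7/2u + 9v + 5.
  reduce S modulo (f_1, f_2):
  remainder -21/2v^2 - 7/2u + 9v + 5 ≠ 0; add g_3 = -21/2v^2 - 7/2u + 9v + 5 to the basis.

S(f_1,g_3): lcm = uv^2. S = -1/3u^2 + 47/14uv + 9/2v^2 + 10/21u - 8v.
  reduce S modulo (f_1, f_2, g_3):
  remainder -1/3u^2 - 113/12u - 77/4v + 29 ≠ 0; add g_4 = -1/3u^2 - 113/12u - 77/4v + 29 to the basis.

The other S-polynomials (S(f_2,g_3), S(f_1,g_4), S(f_2,g_4), S(g_3,g_4)) all reduce to 0 modulo the current basis, so we have a Gröbner basis.
Inter-reduce: drop elements whose leading term is divisible by another's, tail-reduce, and make monic.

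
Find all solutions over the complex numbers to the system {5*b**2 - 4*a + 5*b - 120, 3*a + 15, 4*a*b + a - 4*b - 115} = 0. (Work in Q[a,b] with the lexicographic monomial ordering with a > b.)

{(-5, -5)}

Compute a lex Gröbner basis by Buchberger's algorithm.
f_1 = -4*a + 5*b**2 + 5*b - 120, LT = a.
f_2 = 3*a + 15, LT = a.
f_3 = 4*a*b + a - 4*b - 115, LT = a*b.

S(f_1,f_2): lcm = a. S = -5/4*b**2 - 5/4*b + 25.
  leading term b**2: no divisor's leading term divides it; move -5/4*b**2 to the remainder.
  leading term b: no divisor's leading term divides it; move -5/4*b to the remainder.
  leading term 1: no divisor's leading term divides it; move 25 to the remainder.
  remainder -5/4*b**2 - 5/4*b + 25 ≠ 0; add h_4 = -5/4*b**2 - 5/4*b + 25 to the basis.

S(f_1,f_3): lcm = a*b. S = -1/4*a - 5/4*b**3 - 5/4*b**2 + 31*b + 115/4.
  leading term a: subtract (1/16)·f_1 from -1/4*a - 5/4*b**3 - 5/4*b**2 + 31*b + 115/4 → -5/4*b**3 - 25/16*b**2 + 491/16*b + 145/4
  leading term b**3: subtract (b)·h_4 from -5/4*b**3 - 25/16*b**2 + 491/16*b + 145/4 → -5/16*b**2 + 91/16*b + 145/4
  leading term b**2: subtract (1/4)·h_4 from -5/16*b**2 + 91/16*b + 145/4 → 6*b + 30
  leading term b: no divisor's leading term divides it; move 6*b to the remainder.
  leading term 1: no divisor's leading term divides it; move 30 to the remainder.
  remainder 6*b + 30 ≠ 0; add h_5 = 6*b + 30 to the basis.

S(f_2,f_3): lcm = a*b. S = -1/4*a + 6*b + 115/4.
  leading term a: subtract (1/16)·f_1 from -1/4*a + 6*b + 115/4 → -5/16*b**2 + 91/16*b + 145/4
  leading term b**2: subtract (1/4)·h_4 from -5/16*b**2 + 91/16*b + 145/4 → 6*b + 30
  leading term b: subtract (1)·h_5 from 6*b + 30 → 0
  remainder 0.

S(f_1,h_4): leading monomials are coprime, so the S-polynomial reduces to 0 (Buchberger's first criterion).
S(f_2,h_4): leading monomials are coprime, so the S-polynomial reduces to 0 (Buchberger's first criterion).
S(f_3,h_4): lcm = a*b**2. S = -3/4*a*b + 20*a - b**2 - 115/4*b.
  leading term a*b: subtract (3/16*b)·f_1 from -3/4*a*b + 20*a - b**2 - 115/4*b → 20*a - 15/16*b**3 - 31/16*b**2 - 25/4*b
  leading term a: subtract (-5)·f_1 from 20*a - 15/16*b**3 - 31/16*b**2 - 25/4*b → -15/16*b**3 + 369/16*b**2 + 75/4*b - 600
  leading term b**3: subtract (3/4*b)·h_4 from -15/16*b**3 + 369/16*b**2 + 75/4*b - 600 → 24*b**2 - 600
  leading term b**2: subtract (-96/5)·h_4 from 24*b**2 - 600 → -24*b - 120
  leading term b: subtract (-4)·h_5 from -24*b - 120 → 0
  remainder 0.

S(f_1,h_5): leading monomials are coprime, so the S-polynomial reduces to 0 (Buchberger's first criterion).
S(f_2,h_5): leading monomials are coprime, so the S-polynomial reduces to 0 (Buchberger's first criterion).
S(f_3,h_5): lcm = a*b. S = -19/4*a - b - 115/4.
  leading term a: subtract (19/16)·f_1 from -19/4*a - b - 115/4 → -95/16*b**2 - 111/16*b + 455/4
  leading term b**2: subtract (19/4)·h_4 from -95/16*b**2 - 111/16*b + 455/4 → -b - 5
  leading term b: subtract (-1/6)·h_5 from -b - 5 → 0
  remainder 0.

S(h_4,h_5): lcm = b**2. S = -4*b - 20.
  leading term b: subtract (-2/3)·h_5 from -4*b - 20 → 0
  remainder 0.

Every S-polynomial of the final basis reduces to 0, so we have a Gröbner basis.
Inter-reduce: drop elements whose leading term is divisible by another's, tail-reduce, and make monic.
Reduced Gröbner basis: {a + 5, b + 5}.

Since the basis is lex-ordered, b + 5 is univariate in b. Its roots are {-5}. Back-substituting each root into the other basis elements fixes the other coordinates.
  b = -5: the earlier basis element becomes a + 5 = 0, giving a = -5 — point (-5, -5).
Check: every point annihilates each of the original generators.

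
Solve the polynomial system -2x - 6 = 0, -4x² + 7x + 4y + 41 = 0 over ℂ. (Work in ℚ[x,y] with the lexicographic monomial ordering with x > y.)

{(-3, 4)}

Compute a lex Gröbner basis by Buchberger's algorithm.
f_1 = -2x - 6, LT = x.
f_2 = -4x² + 7x + 4y + 41, LT = x².

S(f_1,f_2): lcm = x². S = 19/4x + y + 41/4.
  leading term x: subtract (-19/8)·f_1 from 19/4x + y + 41/4 → y - 4
  leading term y: no divisor's leading term divides it; move y to the remainder.
  leading term 1: no divisor's leading term divides it; move -4 to the remainder.
  remainder y - 4 ≠ 0; add h_3 = y - 4 to the basis.

The other S-polynomials (S(f_1,h_3), S(f_2,h_3)) all reduce to 0 modulo the current basis, so we have a Gröbner basis.
Inter-reduce: drop elements whose leading term is divisible by another's, tail-reduce, and make monic.
Reduced Gröbner basis: {x + 3, y - 4}.

From the last basis element, y - 4 = 0, so y takes values in {4}. Each choice, substituted upward through the basis, yields the corresponding point(s) of the solution set.
  y = 4: the earlier basis element becomes x + 3 = 0, giving x = -3 — point (-3, 4).
Each listed point satisfies every original equation (direct substitution).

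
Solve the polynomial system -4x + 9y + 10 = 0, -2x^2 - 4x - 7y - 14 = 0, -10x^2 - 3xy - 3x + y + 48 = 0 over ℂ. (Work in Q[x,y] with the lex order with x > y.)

Compute a lex Gröbner basis by Buchberger's algorithm.
f_1 = -4x + 9y + 10, LT = x.
f_2 = -2x^2 - 4x - 7y - 14, LT = x^2.
f_3 = -10x^2 - 3xy - 3x + y + 48, LT = x^2.

S(f_1,f_2): lcm = x^2. S = -9/4xy - 9/2x - 7/2y - 7.
  leading term xy: subtract (9/16y)·f_1 from -9/4xy - 9/2x - 7/2y - 7 → -9/2x - 81/16y^2 - 73/8y - 7
  leading term x: subtract (9/8)·f_1 from -9/2x - 81/16y^2 - 73/8y - 7 → -81/16y^2 - 77/4y - 73/4
  leading term y^2: no divisor's leading term divides it; move -81/16y^2 to the remainder.
  leading term y: no divisor's leading term divides it; move -77/4y to the remainder.
  leading term 1: no divisor's leading term divides it; move -73/4 to the remainder.
  remainder -81/16y^2 - 77/4y - 73/4 ≠ 0; add h_4 = -81/16y^2 - 77/4y - 73/4 to the basis.

S(f_1,f_3): lcm = x^2. S = -51/20xy - 14/5x + 1/10y + 24/5.
  leading term xy: subtract (51/80y)·f_1 from -51/20xy - 14/5x + 1/10y + 24/5 → -14/5x - 459/80y^2 - 251/40y + 24/5
  leading term x: subtract (7/10)·f_1 from -14/5x - 459/80y^2 - 251/40y + 24/5 → -459/80y^2 - 503/40y - 11/5
  leading term y^2: subtract (17/15)·h_4 from -459/80y^2 - 503/40y - 11/5 → 1109/120y + 1109/60
  leading term y: no divisor's leading term divides it; move 1109/120y to the remainder.
  leading term 1: no divisor's leading term divides it; move 1109/60 to the remainder.
  remainder 1109/120y + 1109/60 ≠ 0; add h_5 = 1109/120y + 1109/60 to the basis.

The other S-polynomials (S(f_2,f_3), S(f_1,h_4), S(f_2,h_4), S(f_3,h_4), S(f_1,h_5), S(f_2,h_5), S(f_3,h_5), S(h_4,h_5)) all reduce to 0 modulo the current basis, so we have a Gröbner basis.
Inter-reduce: drop elements whose leading term is divisible by another's, tail-reduce, and make monic.
Reduced Gröbner basis: {x + 2, y + 2}.

The lex basis is triangular: the last element involves only y. Solving y + 2 = 0 gives y ∈ {-2}; substituting each value into the earlier elements determines the remaining variables.
  y = -2: the earlier basis element becomes x + 2 = 0, giving x = -2 — point (-2, -2).
Zero-dimensionality of the ideal guarantees finitely many solutions over ℂ.

{(-2, -2)}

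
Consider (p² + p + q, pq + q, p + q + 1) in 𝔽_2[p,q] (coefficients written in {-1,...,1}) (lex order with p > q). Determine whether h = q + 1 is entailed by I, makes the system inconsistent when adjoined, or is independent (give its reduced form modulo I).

First compute the reduced Gröbner basis of I by Buchberger's algorithm.
f_1 = p² + p + q, LT = p².
f_2 = pq + q, LT = pq.
f_3 = p + q + 1, LT = p.

S(f_1,f_2): lcm = p²q. S = q².
  leading term q²: no divisor's leading term divides it; move q² to the remainder.
  remainder q² ≠ 0; add k_4 = q² to the basis.

The other S-polynomials (S(f_1,f_3), S(f_2,f_3), S(f_1,k_4), S(f_2,k_4), S(f_3,k_4)) all reduce to 0 modulo the current basis, so we have a Gröbner basis.
Inter-reduce: drop elements whose leading term is divisible by another's, tail-reduce, and make monic.
Reduced Gröbner basis: {p + q + 1, q²}.
Label its elements g_1 = p + q + 1, g_2 = q².

Reduce h = q + 1 modulo G:
  leading term q: no divisor's leading term divides it; move q to the remainder.
  leading term 1: no divisor's leading term divides it; move 1 to the remainder.
  normal form = q + 1.
The normal form is nonzero, so h ∉ I. Since h minus its normal form lies in I, I + (h) = I + (r) where r = q + 1; decide whether this ideal is the whole ring.
Run Buchberger on G together with r (pairs among the g_i already reduce to 0 since G is a Gröbner basis):
g_1 = p + q + 1, LT = p.
g_2 = q², LT = q².
r = q + 1, LT = q.

S(g_2,r): lcm = q². S = q.
  leading term q: subtract (1)·r from q → 1
  leading term 1: no divisor's leading term divides it; move 1 to the remainder.
  remainder 1 ≠ 0; add m_4 = 1 to the basis.

The other S-polynomials (S(g_1,g_2), S(g_1,r), S(g_1,m_4), S(g_2,m_4), S(r,m_4)) all reduce to 0 modulo the current basis, so we have a Gröbner basis.
Inter-reduce: drop elements whose leading term is divisible by another's, tail-reduce, and make monic.
Reduced Gröbner basis: {1}.
The reduced Gröbner basis of I + (h) is {1}: the ideal is the whole ring, so the enlarged system has no common solution — adjoining h is inconsistent.

Adjoining q + 1 makes the ideal the whole ring: the system is inconsistent.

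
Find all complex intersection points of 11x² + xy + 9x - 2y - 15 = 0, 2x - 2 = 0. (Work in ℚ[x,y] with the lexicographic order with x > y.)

{(1, 5)}

Compute a lex Gröbner basis by Buchberger's algorithm.
f_1 = 11x² + xy + 9x - 2y - 15, LT = x².
f_2 = 2x - 2, LT = x.

S(f_1,f_2): lcm = x². S = 1/11xy + 20/11x - 2/11y - 15/11.
  leading term xy: subtract (1/22y)·f_2 from 1/11xy + 20/11x - 2/11y - 15/11 → 20/11x - 1/11y - 15/11
  leading term x: subtract (10/11)·f_2 from 20/11x - 1/11y - 15/11 → -1/11y + 5/11
  leading term y: no divisor's leading term divides it; move -1/11y to the remainder.
  leading term 1: no divisor's leading term divides it; move 5/11 to the remainder.
  remainder -1/11y + 5/11 ≠ 0; add h_3 = -1/11y + 5/11 to the basis.

The other S-polynomials (S(f_1,h_3), S(f_2,h_3)) all reduce to 0 modulo the current basis, so we have a Gröbner basis.
Inter-reduce: drop elements whose leading term is divisible by another's, tail-reduce, and make monic.
Reduced Gröbner basis: {x - 1, y - 5}.

Since the basis is lex-ordered, y - 5 is univariate in y. Its roots are {5}. Back-substituting each root into the other basis elements fixes the other coordinates.
  y = 5: the earlier basis element becomes x - 1 = 0, giving x = 1 — point (1, 5).
Substituting each solution back into the original system confirms all equations vanish.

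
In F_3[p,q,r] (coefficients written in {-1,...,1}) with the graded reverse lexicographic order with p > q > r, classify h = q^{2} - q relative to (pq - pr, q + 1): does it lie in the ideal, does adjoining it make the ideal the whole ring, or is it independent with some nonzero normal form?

Adjoining q^{2} - q makes the ideal the whole ring: the system is inconsistent.

First compute the reduced Gröbner basis of I by Buchberger's algorithm.
f_1 = pq - pr, LT = pq.
f_2 = q + 1, LT = q.

S(f_1,f_2): lcm = pq. S = -pr - p.
  leading term pr: no divisor's leading term divides it; move -pr to the remainder.
  leading term p: no divisor's leading term divides it; move -p to the remainder.
  remainder -pr - p ≠ 0; add k_3 = -pr - p to the basis.

S(f_1,k_3): lcm = pqr. S = -pr^{2} - pq.
  leading term pr^{2}: subtract (r)·k_3 from -pr^{2} - pq → -pq + pr
  leading term pq: subtract (-1)·f_1 from -pq + pr → 0
  remainder 0.

S(f_2,k_3): leading monomials are coprime, so the S-polynomial reduces to 0 (Buchberger's first criterion).
Every S-polynomial of the final basis reduces to 0, so we have a Gröbner basis.
Inter-reduce: drop elements whose leading term is divisible by another's, tail-reduce, and make monic.
Reduced Gröbner basis: {pr + p, q + 1}.
Label its elements g_1 = pr + p, g_2 = q + 1.

Reduce h = q^{2} - q modulo G:
  leading term q^{2}: subtract (q)·g_2 from q^{2} - q → q
  leading term q: subtract (1)·g_2 from q → -1
  leading term 1: no divisor's leading term divides it; move -1 to the remainder.
  normal form = -1.
The normal form is nonzero, so h ∉ I. Since h minus its normal form lies in I, I + (h) = I + (n) where n = -1; decide whether this ideal is the whole ring.
Here n = -1 is a nonzero constant, hence a unit: 1 ∈ I + (h), the Gröbner basis of I + (h) is {1}, and the enlarged system has no common solution — adjoining h is inconsistent.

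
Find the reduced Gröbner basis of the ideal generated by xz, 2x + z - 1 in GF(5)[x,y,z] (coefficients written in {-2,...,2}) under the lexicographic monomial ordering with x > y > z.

f_1 = xz, LT = xz.
f_2 = 2x + z - 1, LT = x.

S(f_1,f_2): lcm = xz. S = 2z^2 - 2z.
  leading term z^2: no divisor's leading term divides it; move 2z^2 to the remainder.
  leading term z: no divisor's leading term divides it; move -2z to the remainder.
  remainder 2z^2 - 2z ≠ 0; add g_3 = 2z^2 - 2z to the basis.

The other S-polynomials (S(f_1,g_3), S(f_2,g_3)) all reduce to 0 modulo the current basis, so we have a Gröbner basis.
Inter-reduce: drop elements whose leading term is divisible by another's, tail-reduce, and make monic.

G = {x - 2z + 2, z^2 - z}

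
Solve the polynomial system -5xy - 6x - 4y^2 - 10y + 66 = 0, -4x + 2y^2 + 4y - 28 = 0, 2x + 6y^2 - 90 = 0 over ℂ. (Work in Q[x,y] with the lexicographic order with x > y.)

Compute a lex Gröbner basis by Buchberger's algorithm.
f_1 = -5xy - 6x - 4y^2 - 10y + 66, LT = xy.
f_2 = -4x + 2y^2 + 4y - 28, LT = x.
f_3 = 2x + 6y^2 - 90, LT = x.

S(f_1,f_2): lcm = xy. S = 6/5x + 1/2y^3 + 9/5y^2 - 5y - 66/5.
  reduce S modulo (f_1, f_2, f_3):
  remainder 1/2y^3 + 12/5y^2 - 19/5y - 108/5 ≠ 0; add h_4 = 1/2y^3 + 12/5y^2 - 19/5y - 108/5 to the basis.

S(f_1,f_3): lcm = xy. S = 6/5x - 3y^3 + 4/5y^2 + 47y - 66/5.
  reduce S modulo (f_1, f_2, f_3, h_4):
  remainder 79/5y^2 + 127/5y - 756/5 ≠ 0; add h_5 = 79/5y^2 + 127/5y - 756/5 to the basis.

S(f_2,f_3): lcm = x. S = -7/2y^2 - y + 52.
  reduce S modulo (f_1, f_2, f_3, h_4, h_5):
  remainder 731/158y + 1462/79 ≠ 0; add h_6 = 731/158y + 1462/79 to the basis.

The other S-polynomials (S(f_1,h_4), S(f_2,h_4), S(f_3,h_4), S(f_1,h_5), S(f_2,h_5), S(f_3,h_5), S(h_4,h_5), S(f_1,h_6), S(f_2,h_6), S(f_3,h_6), S(h_4,h_6), S(h_5,h_6)) all reduce to 0 modulo the current basis, so we have a Gröbner basis.
Inter-reduce: drop elements whose leading term is divisible by another's, tail-reduce, and make monic.
Reduced Gröbner basis: {x + 3, y + 4}.

Elimination: the polynomial y + 4 lies in the elimination ideal for y, so y ∈ {-4}. For each such y, the remaining basis elements (now univariate) give the rest of the solution.
  y = -4: the earlier basis element becomes x + 3 = 0, giving x = -3 — point (-3, -4).
A lex Gröbner basis triangularizes the system, enabling back-substitution.

{(-3, -4)}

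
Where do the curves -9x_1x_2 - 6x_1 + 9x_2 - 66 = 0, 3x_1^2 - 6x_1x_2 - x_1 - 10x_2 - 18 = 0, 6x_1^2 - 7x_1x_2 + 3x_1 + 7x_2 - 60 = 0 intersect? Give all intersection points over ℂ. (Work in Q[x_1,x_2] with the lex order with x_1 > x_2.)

{(-2, 2)}

Compute a lex Gröbner basis by Buchberger's algorithm.
f_1 = -9x_1x_2 - 6x_1 + 9x_2 - 66, LT = x_1x_2.
f_2 = 3x_1^2 - 6x_1x_2 - x_1 - 10x_2 - 18, LT = x_1^2.
f_3 = 6x_1^2 - 7x_1x_2 + 3x_1 + 7x_2 - 60, LT = x_1^2.

S(f_1,f_2): lcm = x_1^2x_2. S = 2/3x_1^2 + 2x_1x_2^2 - 2/3x_1x_2 + 22/3x_1 + 10/3x_2^2 + 6x_2.
  leading term x_1^2: subtract (2/9)·f_2 from 2/3x_1^2 + 2x_1x_2^2 - 2/3x_1x_2 + 22/3x_1 + 10/3x_2^2 + 6x_2 → 2x_1x_2^2 + 2/3x_1x_2 + 68/9x_1 + 10/3x_2^2 + 74/9x_2 + 4
  leading term x_1x_2^2: subtract (-2/9x_2)·f_1 from 2x_1x_2^2 + 2/3x_1x_2 + 68/9x_1 + 10/3x_2^2 + 74/9x_2 + 4 → -2/3x_1x_2 + 68/9x_1 + 16/3x_2^2 - 58/9x_2 + 4
  leading term x_1x_2: subtract (2/27)·f_1 from -2/3x_1x_2 + 68/9x_1 + 16/3x_2^2 - 58/9x_2 + 4 → 8x_1 + 16/3x_2^2 - 64/9x_2 + 80/9
  leading term x_1: no divisor's leading term divides it; move 8x_1 to the remainder.
  leading term x_2^2: no divisor's leading term divides it; move 16/3x_2^2 to the remainder.
  leading term x_2: no divisor's leading term divides it; move -64/9x_2 to the remainder.
  leading term 1: no divisor's leading term divides it; move 80/9 to the remainder.
  remainder 8x_1 + 16/3x_2^2 - 64/9x_2 + 80/9 ≠ 0; add h_4 = 8x_1 + 16/3x_2^2 - 64/9x_2 + 80/9 to the basis.

S(f_1,f_3): lcm = x_1^2x_2. S = 2/3x_1^2 + 7/6x_1x_2^2 - 3/2x_1x_2 + 22/3x_1 - 7/6x_2^2 + 10x_2.
  leading term x_1^2: subtract (2/9)·f_2 from 2/3x_1^2 + 7/6x_1x_2^2 - 3/2x_1x_2 + 22/3x_1 - 7/6x_2^2 + 10x_2 → 7/6x_1x_2^2 - 1/6x_1x_2 + 68/9x_1 - 7/6x_2^2 + 110/9x_2 + 4
  leading term x_1x_2^2: subtract (-7/54x_2)·f_1 from 7/6x_1x_2^2 - 1/6x_1x_2 + 68/9x_1 - 7/6x_2^2 + 110/9x_2 + 4 → -17/18x_1x_2 + 68/9x_1 + 11/3x_2 + 4
  leading term x_1x_2: subtract (17/162)·f_1 from -17/18x_1x_2 + 68/9x_1 + 11/3x_2 + 4 → 221/27x_1 + 49/18x_2 + 295/27
  leading term x_1: subtract (221/216)·h_4 from 221/27x_1 + 49/18x_2 + 295/27 → -442/81x_2^2 + 4859/486x_2 + 445/243
  leading term x_2^2: no divisor's leading term divides it; move -442/81x_2^2 to the remainder.
  leading term x_2: no divisor's leading term divides it; move 4859/486x_2 to the remainder.
  leading term 1: no divisor's leading term divides it; move 445/243 to the remainder.
  remainder -442/81x_2^2 + 4859/486x_2 + 445/243 ≠ 0; add h_5 = -442/81x_2^2 + 4859/486x_2 + 445/243 to the basis.

S(f_2,f_3): lcm = x_1^2. S = -5/6x_1x_2 - 5/6x_1 - 9/2x_2 + 4.
  leading term x_1x_2: subtract (5/54)·f_1 from -5/6x_1x_2 - 5/6x_1 - 9/2x_2 + 4 → -5/18x_1 - 16/3x_2 + 91/9
  leading term x_1: subtract (-5/144)·h_4 from -5/18x_1 - 16/3x_2 + 91/9 → 5/27x_2^2 - 452/81x_2 + 844/81
  leading term x_2^2: subtract (-15/442)·h_5 from 5/27x_2^2 - 452/81x_2 + 844/81 → -4633/884x_2 + 4633/442
  leading term x_2: no divisor's leading term divides it; move -4633/884x_2 to the remainder.
  leading term 1: no divisor's leading term divides it; move 4633/442 to the remainder.
  remainder -4633/884x_2 + 4633/442 ≠ 0; add h_6 = -4633/884x_2 + 4633/442 to the basis.

S(f_1,h_4): lcm = x_1x_2. S = 2/3x_1 - 2/3x_2^3 + 8/9x_2^2 - 19/9x_2 + 22/3.
  leading term x_1: subtract (1/12)·h_4 from 2/3x_1 - 2/3x_2^3 + 8/9x_2^2 - 19/9x_2 + 22/3 → -2/3x_2^3 + 4/9x_2^2 - 41/27x_2 + 178/27
  leading term x_2^3: subtract (27/221x_2)·h_5 from -2/3x_2^3 + 4/9x_2^2 - 41/27x_2 + 178/27 → -3091/3978x_2^2 - 10396/5967x_2 + 178/27
  leading term x_2^2: subtract (27819/195364)·h_5 from -3091/3978x_2^2 - 10396/5967x_2 + 178/27 → -1237011/390728x_2 + 1237011/195364
  leading term x_2: subtract (267/442)·h_6 from -1237011/390728x_2 + 1237011/195364 → 0
  remainder 0.

S(f_2,h_4): lcm = x_1^2. S = -2/3x_1x_2^2 - 10/9x_1x_2 - 13/9x_1 - 10/3x_2 - 6.
  leading term x_1x_2^2: subtract (2/27x_2)·f_1 from -2/3x_1x_2^2 - 10/9x_1x_2 - 13/9x_1 - 10/3x_2 - 6 → -2/3x_1x_2 - 13/9x_1 - 2/3x_2^2 + 14/9x_2 - 6
  leading term x_1x_2: subtract (2/27)·f_1 from -2/3x_1x_2 - 13/9x_1 - 2/3x_2^2 + 14/9x_2 - 6 → -x_1 - 2/3x_2^2 + 8/9x_2 - 10/9
  leading term x_1: subtract (-1/8)·h_4 from -x_1 - 2/3x_2^2 + 8/9x_2 - 10/9 → 0
  remainder 0.

S(f_3,h_4): lcm = x_1^2. S = -2/3x_1x_2^2 - 5/18x_1x_2 - 11/18x_1 + 7/6x_2 - 10.
  leading term x_1x_2^2: subtract (2/27x_2)·f_1 from -2/3x_1x_2^2 - 5/18x_1x_2 - 11/18x_1 + 7/6x_2 - 10 → 1/6x_1x_2 - 11/18x_1 - 2/3x_2^2 + 109/18x_2 - 10
  leading term x_1x_2: subtract (-1/54)·f_1 from 1/6x_1x_2 - 11/18x_1 - 2/3x_2^2 + 109/18x_2 - 10 → -13/18x_1 - 2/3x_2^2 + 56/9x_2 - 101/9
  leading term x_1: subtract (-13/144)·h_4 from -13/18x_1 - 2/3x_2^2 + 56/9x_2 - 101/9 → -5/27x_2^2 + 452/81x_2 - 844/81
  leading term x_2^2: subtract (15/442)·h_5 from -5/27x_2^2 + 452/81x_2 - 844/81 → 4633/884x_2 - 4633/442
  leading term x_2: subtract (-1)·h_6 from 4633/884x_2 - 4633/442 → 0
  remainder 0.

S(f_1,h_5): lcm = x_1x_2^2. S = 2209/884x_1x_2 + 445/1326x_1 - x_2^2 + 22/3x_2.
  leading term x_1x_2: subtract (-2209/7956)·f_1 from 2209/884x_1x_2 + 445/1326x_1 - x_2^2 + 22/3x_2 → -294/221x_1 - x_2^2 + 26075/2652x_2 - 24299/1326
  leading term x_1: subtract (-147/884)·h_4 from -294/221x_1 - x_2^2 + 26075/2652x_2 - 24299/1326 → -25/221x_2^2 + 22939/2652x_2 - 22339/1326
  leading term x_2^2: subtract (2025/97682)·h_5 from -25/221x_2^2 + 22939/2652x_2 - 22339/1326 → 412337/48841x_2 - 824674/48841
  leading term x_2: subtract (-356/221)·h_6 from 412337/48841x_2 - 824674/48841 → 0
  remainder 0.

S(f_2,h_5): leading monomials are coprime, so the S-polynomial reduces to 0 (Buchberger's first criterion).
S(f_3,h_5): leading monomials are coprime, so the S-polynomial reduces to 0 (Buchberger's first criterion).
S(h_4,h_5): leading monomials are coprime, so the S-polynomial reduces to 0 (Buchberger's first criterion).
S(f_1,h_6): lcm = x_1x_2. S = 8/3x_1 - x_2 + 22/3.
  leading term x_1: subtract (1/3)·h_4 from 8/3x_1 - x_2 + 22/3 → -16/9x_2^2 + 37/27x_2 + 118/27
  leading term x_2^2: subtract (72/221)·h_5 from -16/9x_2^2 + 37/27x_2 + 118/27 → -417/221x_2 + 834/221
  leading term x_2: subtract (1668/4633)·h_6 from -417/221x_2 + 834/221 → 0
  remainder 0.

S(f_2,h_6): leading monomials are coprime, so the S-polynomial reduces to 0 (Buchberger's first criterion).
S(f_3,h_6): leading monomials are coprime, so the S-polynomial reduces to 0 (Buchberger's first criterion).
S(h_4,h_6): leading monomials are coprime, so the S-polynomial reduces to 0 (Buchberger's first criterion).
S(h_5,h_6): lcm = x_2^2. S = 445/2652x_2 - 445/1326.
  leading term x_2: subtract (-445/13899)·h_6 from 445/2652x_2 - 445/1326 → 0
  remainder 0.

Every S-polynomial of the final basis reduces to 0, so we have a Gröbner basis.
Inter-reduce: drop elements whose leading term is divisible by another's, tail-reduce, and make monic.
Reduced Gröbner basis: {x_1 + 2, x_2 - 2}.

Since the basis is lex-ordered, x_2 - 2 is univariate in x_2. Its roots are {2}. Back-substituting each root into the other basis elements fixes the other coordinates.
  x_2 = 2: the earlier basis element becomes x_1 + 2 = 0, giving x_1 = -2 — point (-2, 2).
Substituting each solution back into the original system confirms all equations vanish.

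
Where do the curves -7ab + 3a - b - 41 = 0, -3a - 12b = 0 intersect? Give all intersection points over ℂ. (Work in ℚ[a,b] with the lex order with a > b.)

{(4, -1), (-41/7, 41/28)}

Compute a lex Gröbner basis by Buchberger's algorithm.
f_1 = -7ab + 3a - b - 41, LT = ab.
f_2 = -3a - 12b, LT = a.

S(f_1,f_2): lcm = ab. S = -3/7a - 4b² + 1/7b + 41/7.
  leading term a: subtract (1/7)·f_2 from -3/7a - 4b² + 1/7b + 41/7 → -4b² + 13/7b + 41/7
  leading term b²: no divisor's leading term divides it; move -4b² to the remainder.
  leading term b: no divisor's leading term divides it; move 13/7b to the remainder.
  leading term 1: no divisor's leading term divides it; move 41/7 to the remainder.
  remainder -4b² + 13/7b + 41/7 ≠ 0; add h_3 = -4b² + 13/7b + 41/7 to the basis.

The other S-polynomials (S(f_1,h_3), S(f_2,h_3)) all reduce to 0 modulo the current basis, so we have a Gröbner basis.
Inter-reduce: drop elements whose leading term is divisible by another's, tail-reduce, and make monic.
Reduced Gröbner basis: {a + 4b, b² - 13/28b - 41/28}.

Elimination: the polynomial b² - 13/28b - 41/28 lies in the elimination ideal for b, so b ∈ {-1, 41/28}. For each such b, the remaining basis elements (now univariate) give the rest of the solution.
  b = -1: the earlier basis element becomes a - 4 = 0, giving a = 4 — point (4, -1).
  b = 41/28: the earlier basis element becomes a + 41/7 = 0, giving a = -41/7 — point (-41/7, 41/28).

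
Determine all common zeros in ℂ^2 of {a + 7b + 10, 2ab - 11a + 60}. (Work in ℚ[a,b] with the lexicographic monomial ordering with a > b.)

Compute a lex Gröbner basis by Buchberger's algorithm.
f_1 = a + 7b + 10, LT = a.
f_2 = 2ab - 11a + 60, LT = ab.

S(f_1,f_2): lcm = ab. S = 11/2a + 7b² + 10b - 30.
  leading term a: subtract (11/2)·f_1 from 11/2a + 7b² + 10b - 30 → 7b² - 57/2b - 85
  leading term b²: no divisor's leading term divides it; move 7b² to the remainder.
  leading term b: no divisor's leading term divides it; move -57/2b to the remainder.
  leading term 1: no divisor's leading term divides it; move -85 to the remainder.
  remainder 7b² - 57/2b - 85 ≠ 0; add h_3 = 7b² - 57/2b - 85 to the basis.

The other S-polynomials (S(f_1,h_3), S(f_2,h_3)) all reduce to 0 modulo the current basis, so we have a Gröbner basis.
Inter-reduce: drop elements whose leading term is divisible by another's, tail-reduce, and make monic.
Reduced Gröbner basis: {a + 7b + 10, b² - 57/14b - 85/7}.

From the last basis element, b² - 57/14b - 85/7 = 0, so b takes values in {-2, 85/14}. Each choice, substituted upward through the basis, yields the corresponding point(s) of the solution set.
  b = -2: the earlier basis element becomes a - 4 = 0, giving a = 4 — point (4, -2).
  b = 85/14: the earlier basis element becomes a + 105/2 = 0, giving a = -105/2 — point (-105/2, 85/14).
Each listed point satisfies every original equation (direct substitution).

{(4, -2), (-105/2, 85/14)}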